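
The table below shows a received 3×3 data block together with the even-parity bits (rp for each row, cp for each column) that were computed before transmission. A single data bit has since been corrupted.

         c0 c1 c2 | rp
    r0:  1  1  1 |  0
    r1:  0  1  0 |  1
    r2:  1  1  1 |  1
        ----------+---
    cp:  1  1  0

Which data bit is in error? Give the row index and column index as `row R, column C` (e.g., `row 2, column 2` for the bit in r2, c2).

row 0, column 0

Recompute each row's even parity and compare to rp:
  r0: data parity 1, sent rp 0 → mismatch
  r1: data parity 1, sent rp 1 → ok
  r2: data parity 1, sent rp 1 → ok
Recompute each column's even parity and compare to cp:
  c0: data parity 0, sent cp 1 → mismatch
  c1: data parity 1, sent cp 1 → ok
  c2: data parity 0, sent cp 0 → ok
Exactly one row (r0) and one column (c0) fail → the flipped bit is at their intersection.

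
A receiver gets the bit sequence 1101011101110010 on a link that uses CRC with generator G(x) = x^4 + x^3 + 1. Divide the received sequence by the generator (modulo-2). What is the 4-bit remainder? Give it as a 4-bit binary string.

Modulo-2 division of 1101011101110010 by 11001:
  pos 0: 11010 XOR 11001 = 00011
  pos 3: 11111 XOR 11001 = 00110
  pos 5: 11001 XOR 11001 = 00000
  pos 10: 11001 XOR 11001 = 00000
Remainder = 0000 (zero — the frame passes the CRC check).

0000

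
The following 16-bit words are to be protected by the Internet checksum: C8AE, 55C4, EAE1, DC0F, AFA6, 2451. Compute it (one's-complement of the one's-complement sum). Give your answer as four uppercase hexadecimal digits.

One's-complement addition (fold any carry out of bit 15 back into bit 0):
  0xC8AE + 0x55C4 = 0x11E72 → wrap carry → 0x1E73
  0x1E73 + 0xEAE1 = 0x10954 → wrap carry → 0x0955
  0x0955 + 0xDC0F = 0x0E564
  0xE564 + 0xAFA6 = 0x1950A → wrap carry → 0x950B
  0x950B + 0x2451 = 0x0B95C
One's-complement sum = 0xB95C.
Checksum = ~0xB95C & 0xFFFF = 0x46A3.

46A3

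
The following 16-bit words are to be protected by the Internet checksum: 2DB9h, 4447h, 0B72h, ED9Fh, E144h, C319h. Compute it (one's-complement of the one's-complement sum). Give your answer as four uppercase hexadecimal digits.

F08E

One's-complement addition (fold any carry out of bit 15 back into bit 0):
  0x2DB9 + 0x4447 = 0x07200
  0x7200 + 0x0B72 = 0x07D72
  0x7D72 + 0xED9F = 0x16B11 → wrap carry → 0x6B12
  0x6B12 + 0xE144 = 0x14C56 → wrap carry → 0x4C57
  0x4C57 + 0xC319 = 0x10F70 → wrap carry → 0x0F71
One's-complement sum = 0x0F71.
Checksum = ~0x0F71 & 0xFFFF = 0xF08E.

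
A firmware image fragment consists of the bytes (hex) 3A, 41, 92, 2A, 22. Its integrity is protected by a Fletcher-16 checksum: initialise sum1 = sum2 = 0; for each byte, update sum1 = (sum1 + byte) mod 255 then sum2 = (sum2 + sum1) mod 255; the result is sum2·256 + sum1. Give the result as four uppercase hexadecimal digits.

Running sums (mod 255):
  after byte 0 (3A): sum1=58, sum2=58
  after byte 1 (41): sum1=123, sum2=181
  after byte 2 (92): sum1=14, sum2=195
  after byte 3 (2A): sum1=56, sum2=251
  after byte 4 (22): sum1=90, sum2=86
Checksum = sum2·256 + sum1 = 86·256 + 90 = 22106 = 0x565A.

565A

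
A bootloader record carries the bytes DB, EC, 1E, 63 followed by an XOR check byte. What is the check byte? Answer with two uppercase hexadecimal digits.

XOR the bytes together:
  start with 0xDB
  0xDB ⊕ 0xEC = 0x37
  0x37 ⊕ 0x1E = 0x29
  0x29 ⊕ 0x63 = 0x4A

4A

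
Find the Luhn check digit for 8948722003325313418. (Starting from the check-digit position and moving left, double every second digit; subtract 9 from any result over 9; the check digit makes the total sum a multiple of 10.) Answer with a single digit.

Partial digits right→left: 8 1 4 3 1 3 5 2 3 3 0 0 2 2 7 8 4 9 8
Double every second digit counting from the check-digit position (so the 1st, 3rd, 5th, ... of the partial from the right).
  doubled (with −9 where >9): 7 8 2 1 6 0 4 5 8 7 → sum 48
  kept as-is: 1 3 3 2 3 0 2 8 9 → sum 31
Total = 48 + 31 = 79.
Check digit = (10 − (79 mod 10)) mod 10 = 1.

1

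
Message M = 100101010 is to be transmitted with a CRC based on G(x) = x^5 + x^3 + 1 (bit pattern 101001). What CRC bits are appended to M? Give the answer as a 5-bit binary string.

Append 5 zeros: 10010101000000. Divide by 101001 (XOR where the leading bit is 1):
  pos 0: 100101 XOR 101001 = 001100
  pos 2: 110001 XOR 101001 = 011000
  pos 3: 110000 XOR 101001 = 011001
  pos 4: 110010 XOR 101001 = 011011
  pos 5: 110110 XOR 101001 = 011111
  pos 6: 111110 XOR 101001 = 010111
  pos 7: 101110 XOR 101001 = 000111
Remainder (last 5 bits) = 01110. This is the CRC / FCS.

01110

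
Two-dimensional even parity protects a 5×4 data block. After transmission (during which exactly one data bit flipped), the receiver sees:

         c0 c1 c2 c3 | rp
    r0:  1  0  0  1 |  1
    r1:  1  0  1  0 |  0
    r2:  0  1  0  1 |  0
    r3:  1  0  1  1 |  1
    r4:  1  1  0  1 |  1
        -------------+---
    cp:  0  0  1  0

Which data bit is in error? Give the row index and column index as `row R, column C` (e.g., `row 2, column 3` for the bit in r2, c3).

row 0, column 2

Recompute each row's even parity and compare to rp:
  r0: data parity 0, sent rp 1 → mismatch
  r1: data parity 0, sent rp 0 → ok
  r2: data parity 0, sent rp 0 → ok
  r3: data parity 1, sent rp 1 → ok
  r4: data parity 1, sent rp 1 → ok
Recompute each column's even parity and compare to cp:
  c0: data parity 0, sent cp 0 → ok
  c1: data parity 0, sent cp 0 → ok
  c2: data parity 0, sent cp 1 → mismatch
  c3: data parity 0, sent cp 0 → ok
Exactly one row (r0) and one column (c2) fail → the flipped bit is at their intersection.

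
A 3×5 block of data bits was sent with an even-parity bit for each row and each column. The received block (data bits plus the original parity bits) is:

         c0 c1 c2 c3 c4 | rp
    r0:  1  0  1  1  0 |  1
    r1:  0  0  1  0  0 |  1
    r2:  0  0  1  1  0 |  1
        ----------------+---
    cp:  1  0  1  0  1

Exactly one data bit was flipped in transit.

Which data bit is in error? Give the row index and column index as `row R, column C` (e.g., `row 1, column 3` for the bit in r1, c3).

Recompute each row's even parity and compare to rp:
  r0: data parity 1, sent rp 1 → ok
  r1: data parity 1, sent rp 1 → ok
  r2: data parity 0, sent rp 1 → mismatch
Recompute each column's even parity and compare to cp:
  c0: data parity 1, sent cp 1 → ok
  c1: data parity 0, sent cp 0 → ok
  c2: data parity 1, sent cp 1 → ok
  c3: data parity 0, sent cp 0 → ok
  c4: data parity 0, sent cp 1 → mismatch
Exactly one row (r2) and one column (c4) fail → the flipped bit is at their intersection.

row 2, column 4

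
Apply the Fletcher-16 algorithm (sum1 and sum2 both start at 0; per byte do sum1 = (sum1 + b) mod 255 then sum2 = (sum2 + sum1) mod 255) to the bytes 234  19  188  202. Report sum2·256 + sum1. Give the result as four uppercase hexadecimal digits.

Running sums (mod 255):
  after byte 0 (234): sum1=234, sum2=234
  after byte 1 (19): sum1=253, sum2=232
  after byte 2 (188): sum1=186, sum2=163
  after byte 3 (202): sum1=133, sum2=41
Checksum = sum2·256 + sum1 = 41·256 + 133 = 10629 = 0x2985.

2985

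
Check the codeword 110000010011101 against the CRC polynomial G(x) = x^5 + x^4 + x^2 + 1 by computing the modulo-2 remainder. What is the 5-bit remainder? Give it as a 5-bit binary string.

00001

Modulo-2 division of 110000010011101 by 110101:
  pos 0: 110000 XOR 110101 = 000101
  pos 3: 101010 XOR 110101 = 011111
  pos 4: 111110 XOR 110101 = 001011
  pos 6: 101111 XOR 110101 = 011010
  pos 7: 110101 XOR 110101 = 000000
Remainder = 00001 (nonzero — an error is detected).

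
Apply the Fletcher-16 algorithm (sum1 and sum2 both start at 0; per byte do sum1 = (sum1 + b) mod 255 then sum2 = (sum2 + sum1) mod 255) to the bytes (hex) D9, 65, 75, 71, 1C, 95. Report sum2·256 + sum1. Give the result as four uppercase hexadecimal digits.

0ED7

Running sums (mod 255):
  after byte 0 (D9): sum1=217, sum2=217
  after byte 1 (65): sum1=63, sum2=25
  after byte 2 (75): sum1=180, sum2=205
  after byte 3 (71): sum1=38, sum2=243
  after byte 4 (1C): sum1=66, sum2=54
  after byte 5 (95): sum1=215, sum2=14
Checksum = sum2·256 + sum1 = 14·256 + 215 = 3799 = 0x0ED7.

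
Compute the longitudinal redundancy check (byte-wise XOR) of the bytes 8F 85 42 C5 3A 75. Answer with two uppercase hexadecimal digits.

XOR the bytes together:
  start with 0x8F
  0x8F ⊕ 0x85 = 0x0A
  0x0A ⊕ 0x42 = 0x48
  0x48 ⊕ 0xC5 = 0x8D
  0x8D ⊕ 0x3A = 0xB7
  0xB7 ⊕ 0x75 = 0xC2

C2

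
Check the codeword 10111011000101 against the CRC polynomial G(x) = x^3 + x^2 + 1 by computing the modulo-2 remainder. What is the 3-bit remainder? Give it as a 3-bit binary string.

Modulo-2 division of 10111011000101 by 1101:
  pos 0: 1011 XOR 1101 = 0110
  pos 1: 1101 XOR 1101 = 0000
  pos 6: 1100 XOR 1101 = 0001
  pos 9: 1010 XOR 1101 = 0111
  pos 10: 1111 XOR 1101 = 0010
Remainder = 010 (nonzero — an error is detected).

010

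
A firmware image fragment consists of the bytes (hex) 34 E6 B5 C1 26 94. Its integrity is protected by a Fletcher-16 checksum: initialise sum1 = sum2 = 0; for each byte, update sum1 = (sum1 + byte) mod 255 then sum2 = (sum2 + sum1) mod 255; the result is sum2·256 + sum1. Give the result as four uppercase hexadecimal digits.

B84D

Running sums (mod 255):
  after byte 0 (34): sum1=52, sum2=52
  after byte 1 (E6): sum1=27, sum2=79
  after byte 2 (B5): sum1=208, sum2=32
  after byte 3 (C1): sum1=146, sum2=178
  after byte 4 (26): sum1=184, sum2=107
  after byte 5 (94): sum1=77, sum2=184
Checksum = sum2·256 + sum1 = 184·256 + 77 = 47181 = 0xB84D.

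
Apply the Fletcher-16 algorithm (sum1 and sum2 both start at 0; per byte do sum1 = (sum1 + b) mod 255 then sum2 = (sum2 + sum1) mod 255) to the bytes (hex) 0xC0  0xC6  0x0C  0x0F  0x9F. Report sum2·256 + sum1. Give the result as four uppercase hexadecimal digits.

Running sums (mod 255):
  after byte 0 (0xC0): sum1=192, sum2=192
  after byte 1 (0xC6): sum1=135, sum2=72
  after byte 2 (0x0C): sum1=147, sum2=219
  after byte 3 (0x0F): sum1=162, sum2=126
  after byte 4 (0x9F): sum1=66, sum2=192
Checksum = sum2·256 + sum1 = 192·256 + 66 = 49218 = 0xC042.

C042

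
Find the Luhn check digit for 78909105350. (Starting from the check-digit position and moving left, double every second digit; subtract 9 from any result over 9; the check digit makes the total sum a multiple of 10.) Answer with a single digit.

2

Partial digits right→left: 0 5 3 5 0 1 9 0 9 8 7
Double every second digit counting from the check-digit position (so the 1st, 3rd, 5th, ... of the partial from the right).
  doubled (with −9 where >9): 0 6 0 9 9 5 → sum 29
  kept as-is: 5 5 1 0 8 → sum 19
Total = 29 + 19 = 48.
Check digit = (10 − (48 mod 10)) mod 10 = 2.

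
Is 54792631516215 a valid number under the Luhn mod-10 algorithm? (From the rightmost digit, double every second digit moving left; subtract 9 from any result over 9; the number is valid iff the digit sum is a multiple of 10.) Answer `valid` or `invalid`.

valid

From the right, keep odd positions and double even positions (subtract 9 from any doubled value over 9):
  doubled (positions 2,4,...): 2 3 1 6 4 5 1 → sum 22
  kept (positions 1,3,...): 5 2 1 1 6 9 4 → sum 28
Total = 50.
50 mod 10 = 0, so the number is valid.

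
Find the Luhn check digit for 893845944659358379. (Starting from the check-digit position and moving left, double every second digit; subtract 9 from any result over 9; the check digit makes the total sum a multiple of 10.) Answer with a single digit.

6

Partial digits right→left: 9 7 3 8 5 3 9 5 6 4 4 9 5 4 8 3 9 8
Double every second digit counting from the check-digit position (so the 1st, 3rd, 5th, ... of the partial from the right).
  doubled (with −9 where >9): 9 6 1 9 3 8 1 7 9 → sum 53
  kept as-is: 7 8 3 5 4 9 4 3 8 → sum 51
Total = 53 + 51 = 104.
Check digit = (10 − (104 mod 10)) mod 10 = 6.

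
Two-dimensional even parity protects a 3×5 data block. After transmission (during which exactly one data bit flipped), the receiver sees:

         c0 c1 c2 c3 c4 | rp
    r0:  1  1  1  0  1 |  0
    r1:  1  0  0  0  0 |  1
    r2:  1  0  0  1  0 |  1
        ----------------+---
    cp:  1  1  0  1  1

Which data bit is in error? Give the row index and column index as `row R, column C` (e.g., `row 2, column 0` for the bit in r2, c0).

row 2, column 2

Recompute each row's even parity and compare to rp:
  r0: data parity 0, sent rp 0 → ok
  r1: data parity 1, sent rp 1 → ok
  r2: data parity 0, sent rp 1 → mismatch
Recompute each column's even parity and compare to cp:
  c0: data parity 1, sent cp 1 → ok
  c1: data parity 1, sent cp 1 → ok
  c2: data parity 1, sent cp 0 → mismatch
  c3: data parity 1, sent cp 1 → ok
  c4: data parity 1, sent cp 1 → ok
Exactly one row (r2) and one column (c2) fail → the flipped bit is at their intersection.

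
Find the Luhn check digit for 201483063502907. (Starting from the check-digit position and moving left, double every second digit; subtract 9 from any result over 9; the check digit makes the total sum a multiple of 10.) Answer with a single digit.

7

Partial digits right→left: 7 0 9 2 0 5 3 6 0 3 8 4 1 0 2
Double every second digit counting from the check-digit position (so the 1st, 3rd, 5th, ... of the partial from the right).
  doubled (with −9 where >9): 5 9 0 6 0 7 2 4 → sum 33
  kept as-is: 0 2 5 6 3 4 0 → sum 20
Total = 33 + 20 = 53.
Check digit = (10 − (53 mod 10)) mod 10 = 7.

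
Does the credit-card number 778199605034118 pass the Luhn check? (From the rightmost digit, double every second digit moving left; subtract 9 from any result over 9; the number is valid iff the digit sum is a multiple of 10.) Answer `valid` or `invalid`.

invalid

From the right, keep odd positions and double even positions (subtract 9 from any doubled value over 9):
  doubled (positions 2,4,...): 2 8 0 0 9 2 5 → sum 26
  kept (positions 1,3,...): 8 1 3 5 6 9 8 7 → sum 47
Total = 73.
73 mod 10 = 3, so the number is invalid.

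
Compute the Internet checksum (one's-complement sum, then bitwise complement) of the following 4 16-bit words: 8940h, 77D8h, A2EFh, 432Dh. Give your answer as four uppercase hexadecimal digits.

18CA

One's-complement addition (fold any carry out of bit 15 back into bit 0):
  0x8940 + 0x77D8 = 0x10118 → wrap carry → 0x0119
  0x0119 + 0xA2EF = 0x0A408
  0xA408 + 0x432D = 0x0E735
One's-complement sum = 0xE735.
Checksum = ~0xE735 & 0xFFFF = 0x18CA.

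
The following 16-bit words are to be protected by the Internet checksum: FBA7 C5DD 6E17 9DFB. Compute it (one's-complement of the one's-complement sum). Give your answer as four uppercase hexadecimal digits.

3267

One's-complement addition (fold any carry out of bit 15 back into bit 0):
  0xFBA7 + 0xC5DD = 0x1C184 → wrap carry → 0xC185
  0xC185 + 0x6E17 = 0x12F9C → wrap carry → 0x2F9D
  0x2F9D + 0x9DFB = 0x0CD98
One's-complement sum = 0xCD98.
Checksum = ~0xCD98 & 0xFFFF = 0x3267.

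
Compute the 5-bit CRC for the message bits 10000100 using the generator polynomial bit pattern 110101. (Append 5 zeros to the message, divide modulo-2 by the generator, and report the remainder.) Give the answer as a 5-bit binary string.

10111

Append 5 zeros: 1000010000000. Divide by 110101 (XOR where the leading bit is 1):
  pos 0: 100001 XOR 110101 = 010100
  pos 1: 101000 XOR 110101 = 011101
  pos 2: 111010 XOR 110101 = 001111
  pos 4: 111100 XOR 110101 = 001001
  pos 6: 100100 XOR 110101 = 010001
  pos 7: 100010 XOR 110101 = 010111
Remainder (last 5 bits) = 10111. This is the CRC / FCS.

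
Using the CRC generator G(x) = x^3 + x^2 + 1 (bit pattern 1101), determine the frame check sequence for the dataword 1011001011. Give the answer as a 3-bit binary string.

Append 3 zeros: 1011001011000. Divide by 1101 (XOR where the leading bit is 1):
  pos 0: 1011 XOR 1101 = 0110
  pos 1: 1100 XOR 1101 = 0001
  pos 4: 1010 XOR 1101 = 0111
  pos 5: 1111 XOR 1101 = 0010
  pos 7: 1010 XOR 1101 = 0111
  pos 8: 1110 XOR 1101 = 0011
Remainder (last 3 bits) = 110. This is the CRC / FCS.

110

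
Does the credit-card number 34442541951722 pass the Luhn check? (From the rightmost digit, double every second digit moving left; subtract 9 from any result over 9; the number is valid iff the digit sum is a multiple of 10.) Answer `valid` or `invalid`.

From the right, keep odd positions and double even positions (subtract 9 from any doubled value over 9):
  doubled (positions 2,4,...): 4 2 9 8 4 8 6 → sum 41
  kept (positions 1,3,...): 2 7 5 1 5 4 4 → sum 28
Total = 69.
69 mod 10 = 9, so the number is invalid.

invalid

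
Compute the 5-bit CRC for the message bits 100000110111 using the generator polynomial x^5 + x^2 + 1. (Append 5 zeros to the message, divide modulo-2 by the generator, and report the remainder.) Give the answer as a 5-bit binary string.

01011

Append 5 zeros: 10000011011100000. Divide by 100101 (XOR where the leading bit is 1):
  pos 0: 100000 XOR 100101 = 000101
  pos 3: 101110 XOR 100101 = 001011
  pos 5: 101111 XOR 100101 = 001010
  pos 7: 101010 XOR 100101 = 001111
  pos 9: 111100 XOR 100101 = 011001
  pos 10: 110010 XOR 100101 = 010111
  pos 11: 101110 XOR 100101 = 001011
Remainder (last 5 bits) = 01011. This is the CRC / FCS.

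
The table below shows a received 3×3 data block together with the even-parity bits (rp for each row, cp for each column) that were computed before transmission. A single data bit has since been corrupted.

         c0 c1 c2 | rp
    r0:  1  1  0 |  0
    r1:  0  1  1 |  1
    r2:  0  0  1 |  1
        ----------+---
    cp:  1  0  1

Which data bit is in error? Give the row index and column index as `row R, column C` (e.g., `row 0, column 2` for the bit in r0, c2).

Recompute each row's even parity and compare to rp:
  r0: data parity 0, sent rp 0 → ok
  r1: data parity 0, sent rp 1 → mismatch
  r2: data parity 1, sent rp 1 → ok
Recompute each column's even parity and compare to cp:
  c0: data parity 1, sent cp 1 → ok
  c1: data parity 0, sent cp 0 → ok
  c2: data parity 0, sent cp 1 → mismatch
Exactly one row (r1) and one column (c2) fail → the flipped bit is at their intersection.

row 1, column 2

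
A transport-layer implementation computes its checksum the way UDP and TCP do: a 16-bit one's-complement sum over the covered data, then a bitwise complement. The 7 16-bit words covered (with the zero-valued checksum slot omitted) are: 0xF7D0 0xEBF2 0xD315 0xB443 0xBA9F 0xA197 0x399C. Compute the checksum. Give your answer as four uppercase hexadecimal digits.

FF0E

One's-complement addition (fold any carry out of bit 15 back into bit 0):
  0xF7D0 + 0xEBF2 = 0x1E3C2 → wrap carry → 0xE3C3
  0xE3C3 + 0xD315 = 0x1B6D8 → wrap carry → 0xB6D9
  0xB6D9 + 0xB443 = 0x16B1C → wrap carry → 0x6B1D
  0x6B1D + 0xBA9F = 0x125BC → wrap carry → 0x25BD
  0x25BD + 0xA197 = 0x0C754
  0xC754 + 0x399C = 0x100F0 → wrap carry → 0x00F1
One's-complement sum = 0x00F1.
Checksum = ~0x00F1 & 0xFFFF = 0xFF0E.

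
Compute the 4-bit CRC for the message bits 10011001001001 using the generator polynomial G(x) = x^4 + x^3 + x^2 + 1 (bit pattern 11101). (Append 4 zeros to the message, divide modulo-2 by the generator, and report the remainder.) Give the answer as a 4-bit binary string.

0011

Append 4 zeros: 100110010010010000. Divide by 11101 (XOR where the leading bit is 1):
  pos 0: 10011 XOR 11101 = 01110
  pos 1: 11100 XOR 11101 = 00001
  pos 5: 10100 XOR 11101 = 01001
  pos 6: 10011 XOR 11101 = 01110
  pos 7: 11100 XOR 11101 = 00001
  pos 11: 10100 XOR 11101 = 01001
  pos 12: 10010 XOR 11101 = 01111
  pos 13: 11110 XOR 11101 = 00011
Remainder (last 4 bits) = 0011. This is the CRC / FCS.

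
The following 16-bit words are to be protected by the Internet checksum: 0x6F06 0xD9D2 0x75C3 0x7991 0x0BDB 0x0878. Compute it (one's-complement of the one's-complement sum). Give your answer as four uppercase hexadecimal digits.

B37E

One's-complement addition (fold any carry out of bit 15 back into bit 0):
  0x6F06 + 0xD9D2 = 0x148D8 → wrap carry → 0x48D9
  0x48D9 + 0x75C3 = 0x0BE9C
  0xBE9C + 0x7991 = 0x1382D → wrap carry → 0x382E
  0x382E + 0x0BDB = 0x04409
  0x4409 + 0x0878 = 0x04C81
One's-complement sum = 0x4C81.
Checksum = ~0x4C81 & 0xFFFF = 0xB37E.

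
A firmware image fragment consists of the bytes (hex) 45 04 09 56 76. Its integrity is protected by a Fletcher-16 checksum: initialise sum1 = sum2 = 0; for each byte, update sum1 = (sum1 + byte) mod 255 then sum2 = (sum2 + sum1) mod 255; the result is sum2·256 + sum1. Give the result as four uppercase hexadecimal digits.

Running sums (mod 255):
  after byte 0 (45): sum1=69, sum2=69
  after byte 1 (04): sum1=73, sum2=142
  after byte 2 (09): sum1=82, sum2=224
  after byte 3 (56): sum1=168, sum2=137
  after byte 4 (76): sum1=31, sum2=168
Checksum = sum2·256 + sum1 = 168·256 + 31 = 43039 = 0xA81F.

A81F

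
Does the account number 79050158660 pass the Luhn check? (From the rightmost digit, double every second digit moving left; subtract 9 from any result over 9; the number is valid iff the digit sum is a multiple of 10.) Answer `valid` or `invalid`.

valid

From the right, keep odd positions and double even positions (subtract 9 from any doubled value over 9):
  doubled (positions 2,4,...): 3 7 2 1 9 → sum 22
  kept (positions 1,3,...): 0 6 5 0 0 7 → sum 18
Total = 40.
40 mod 10 = 0, so the number is valid.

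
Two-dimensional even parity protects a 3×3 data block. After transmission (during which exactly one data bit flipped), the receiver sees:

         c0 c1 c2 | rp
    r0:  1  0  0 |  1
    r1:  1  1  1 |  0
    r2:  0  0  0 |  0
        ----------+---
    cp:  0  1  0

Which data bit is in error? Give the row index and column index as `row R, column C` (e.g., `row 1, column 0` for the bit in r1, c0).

Recompute each row's even parity and compare to rp:
  r0: data parity 1, sent rp 1 → ok
  r1: data parity 1, sent rp 0 → mismatch
  r2: data parity 0, sent rp 0 → ok
Recompute each column's even parity and compare to cp:
  c0: data parity 0, sent cp 0 → ok
  c1: data parity 1, sent cp 1 → ok
  c2: data parity 1, sent cp 0 → mismatch
Exactly one row (r1) and one column (c2) fail → the flipped bit is at their intersection.

row 1, column 2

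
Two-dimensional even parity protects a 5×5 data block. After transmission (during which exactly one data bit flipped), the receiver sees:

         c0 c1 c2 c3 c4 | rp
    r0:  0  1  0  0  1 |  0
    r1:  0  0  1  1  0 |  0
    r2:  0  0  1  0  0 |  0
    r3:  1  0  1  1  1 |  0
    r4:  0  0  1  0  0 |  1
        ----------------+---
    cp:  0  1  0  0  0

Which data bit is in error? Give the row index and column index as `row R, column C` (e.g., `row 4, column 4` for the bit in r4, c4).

Recompute each row's even parity and compare to rp:
  r0: data parity 0, sent rp 0 → ok
  r1: data parity 0, sent rp 0 → ok
  r2: data parity 1, sent rp 0 → mismatch
  r3: data parity 0, sent rp 0 → ok
  r4: data parity 1, sent rp 1 → ok
Recompute each column's even parity and compare to cp:
  c0: data parity 1, sent cp 0 → mismatch
  c1: data parity 1, sent cp 1 → ok
  c2: data parity 0, sent cp 0 → ok
  c3: data parity 0, sent cp 0 → ok
  c4: data parity 0, sent cp 0 → ok
Exactly one row (r2) and one column (c0) fail → the flipped bit is at their intersection.

row 2, column 0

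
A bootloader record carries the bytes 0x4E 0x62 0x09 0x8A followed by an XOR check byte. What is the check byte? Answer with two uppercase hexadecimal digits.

AF

XOR the bytes together:
  start with 0x4E
  0x4E ⊕ 0x62 = 0x2C
  0x2C ⊕ 0x09 = 0x25
  0x25 ⊕ 0x8A = 0xAF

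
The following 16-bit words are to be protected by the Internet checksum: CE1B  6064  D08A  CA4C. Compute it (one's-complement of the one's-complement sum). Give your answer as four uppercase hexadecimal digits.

36A8

One's-complement addition (fold any carry out of bit 15 back into bit 0):
  0xCE1B + 0x6064 = 0x12E7F → wrap carry → 0x2E80
  0x2E80 + 0xD08A = 0x0FF0A
  0xFF0A + 0xCA4C = 0x1C956 → wrap carry → 0xC957
One's-complement sum = 0xC957.
Checksum = ~0xC957 & 0xFFFF = 0x36A8.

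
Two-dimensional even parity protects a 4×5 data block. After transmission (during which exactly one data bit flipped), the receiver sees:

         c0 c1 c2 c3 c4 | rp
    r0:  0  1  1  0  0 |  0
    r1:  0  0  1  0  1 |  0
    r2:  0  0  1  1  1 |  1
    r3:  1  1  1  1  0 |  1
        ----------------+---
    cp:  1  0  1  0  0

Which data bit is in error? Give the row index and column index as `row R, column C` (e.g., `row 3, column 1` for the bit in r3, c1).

row 3, column 2

Recompute each row's even parity and compare to rp:
  r0: data parity 0, sent rp 0 → ok
  r1: data parity 0, sent rp 0 → ok
  r2: data parity 1, sent rp 1 → ok
  r3: data parity 0, sent rp 1 → mismatch
Recompute each column's even parity and compare to cp:
  c0: data parity 1, sent cp 1 → ok
  c1: data parity 0, sent cp 0 → ok
  c2: data parity 0, sent cp 1 → mismatch
  c3: data parity 0, sent cp 0 → ok
  c4: data parity 0, sent cp 0 → ok
Exactly one row (r3) and one column (c2) fail → the flipped bit is at their intersection.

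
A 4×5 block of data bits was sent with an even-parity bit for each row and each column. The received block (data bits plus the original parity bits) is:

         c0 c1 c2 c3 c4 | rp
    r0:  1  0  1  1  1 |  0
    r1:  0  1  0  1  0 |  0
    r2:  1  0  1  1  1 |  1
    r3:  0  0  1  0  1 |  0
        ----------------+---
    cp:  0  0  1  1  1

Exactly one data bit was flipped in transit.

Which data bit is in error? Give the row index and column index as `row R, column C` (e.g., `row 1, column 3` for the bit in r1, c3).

Recompute each row's even parity and compare to rp:
  r0: data parity 0, sent rp 0 → ok
  r1: data parity 0, sent rp 0 → ok
  r2: data parity 0, sent rp 1 → mismatch
  r3: data parity 0, sent rp 0 → ok
Recompute each column's even parity and compare to cp:
  c0: data parity 0, sent cp 0 → ok
  c1: data parity 1, sent cp 0 → mismatch
  c2: data parity 1, sent cp 1 → ok
  c3: data parity 1, sent cp 1 → ok
  c4: data parity 1, sent cp 1 → ok
Exactly one row (r2) and one column (c1) fail → the flipped bit is at their intersection.

row 2, column 1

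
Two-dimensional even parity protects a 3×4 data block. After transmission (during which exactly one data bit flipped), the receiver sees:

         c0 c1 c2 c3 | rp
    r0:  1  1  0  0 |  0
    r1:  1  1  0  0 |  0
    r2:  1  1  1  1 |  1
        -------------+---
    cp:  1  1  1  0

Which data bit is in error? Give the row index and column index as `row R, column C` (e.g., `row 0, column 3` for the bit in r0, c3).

Recompute each row's even parity and compare to rp:
  r0: data parity 0, sent rp 0 → ok
  r1: data parity 0, sent rp 0 → ok
  r2: data parity 0, sent rp 1 → mismatch
Recompute each column's even parity and compare to cp:
  c0: data parity 1, sent cp 1 → ok
  c1: data parity 1, sent cp 1 → ok
  c2: data parity 1, sent cp 1 → ok
  c3: data parity 1, sent cp 0 → mismatch
Exactly one row (r2) and one column (c3) fail → the flipped bit is at their intersection.

row 2, column 3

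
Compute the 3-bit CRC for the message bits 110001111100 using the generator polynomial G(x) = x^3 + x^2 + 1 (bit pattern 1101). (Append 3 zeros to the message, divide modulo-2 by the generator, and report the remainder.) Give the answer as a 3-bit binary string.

Append 3 zeros: 110001111100000. Divide by 1101 (XOR where the leading bit is 1):
  pos 0: 1100 XOR 1101 = 0001
  pos 3: 1011 XOR 1101 = 0110
  pos 4: 1101 XOR 1101 = 0000
  pos 8: 1100 XOR 1101 = 0001
  pos 11: 1000 XOR 1101 = 0101
Remainder (last 3 bits) = 101. This is the CRC / FCS.

101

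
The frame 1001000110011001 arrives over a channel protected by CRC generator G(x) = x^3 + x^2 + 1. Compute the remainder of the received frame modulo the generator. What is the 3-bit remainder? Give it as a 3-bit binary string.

Modulo-2 division of 1001000110011001 by 1101:
  pos 0: 1001 XOR 1101 = 0100
  pos 1: 1000 XOR 1101 = 0101
  pos 2: 1010 XOR 1101 = 0111
  pos 3: 1110 XOR 1101 = 0011
  pos 5: 1111 XOR 1101 = 0010
  pos 7: 1000 XOR 1101 = 0101
  pos 8: 1011 XOR 1101 = 0110
  pos 9: 1101 XOR 1101 = 0000
Remainder = 001 (nonzero — an error is detected).

001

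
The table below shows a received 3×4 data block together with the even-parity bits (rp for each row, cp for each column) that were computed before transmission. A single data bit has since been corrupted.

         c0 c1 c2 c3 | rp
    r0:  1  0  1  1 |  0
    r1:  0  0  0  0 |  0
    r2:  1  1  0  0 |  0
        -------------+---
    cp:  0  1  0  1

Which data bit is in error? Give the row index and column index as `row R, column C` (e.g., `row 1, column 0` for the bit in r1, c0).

Recompute each row's even parity and compare to rp:
  r0: data parity 1, sent rp 0 → mismatch
  r1: data parity 0, sent rp 0 → ok
  r2: data parity 0, sent rp 0 → ok
Recompute each column's even parity and compare to cp:
  c0: data parity 0, sent cp 0 → ok
  c1: data parity 1, sent cp 1 → ok
  c2: data parity 1, sent cp 0 → mismatch
  c3: data parity 1, sent cp 1 → ok
Exactly one row (r0) and one column (c2) fail → the flipped bit is at their intersection.

row 0, column 2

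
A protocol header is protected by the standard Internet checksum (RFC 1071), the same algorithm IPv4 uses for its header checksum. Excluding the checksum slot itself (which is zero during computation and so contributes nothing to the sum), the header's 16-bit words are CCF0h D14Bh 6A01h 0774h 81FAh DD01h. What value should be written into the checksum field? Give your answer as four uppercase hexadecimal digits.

One's-complement addition (fold any carry out of bit 15 back into bit 0):
  0xCCF0 + 0xD14B = 0x19E3B → wrap carry → 0x9E3C
  0x9E3C + 0x6A01 = 0x1083D → wrap carry → 0x083E
  0x083E + 0x0774 = 0x00FB2
  0x0FB2 + 0x81FA = 0x091AC
  0x91AC + 0xDD01 = 0x16EAD → wrap carry → 0x6EAE
One's-complement sum = 0x6EAE.
Checksum = ~0x6EAE & 0xFFFF = 0x9151.

9151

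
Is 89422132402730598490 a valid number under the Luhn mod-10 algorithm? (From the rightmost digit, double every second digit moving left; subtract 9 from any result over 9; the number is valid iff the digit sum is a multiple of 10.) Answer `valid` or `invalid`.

invalid

From the right, keep odd positions and double even positions (subtract 9 from any doubled value over 9):
  doubled (positions 2,4,...): 9 7 1 6 4 8 6 4 8 7 → sum 60
  kept (positions 1,3,...): 0 4 9 0 7 0 2 1 2 9 → sum 34
Total = 94.
94 mod 10 = 4, so the number is invalid.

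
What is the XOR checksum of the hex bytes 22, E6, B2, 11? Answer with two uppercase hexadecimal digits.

67

XOR the bytes together:
  start with 0x22
  0x22 ⊕ 0xE6 = 0xC4
  0xC4 ⊕ 0xB2 = 0x76
  0x76 ⊕ 0x11 = 0x67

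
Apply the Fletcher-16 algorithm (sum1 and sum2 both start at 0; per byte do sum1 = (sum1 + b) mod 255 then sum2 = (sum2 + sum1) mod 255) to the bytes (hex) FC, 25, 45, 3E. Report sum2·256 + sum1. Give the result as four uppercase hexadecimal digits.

2CA5

Running sums (mod 255):
  after byte 0 (FC): sum1=252, sum2=252
  after byte 1 (25): sum1=34, sum2=31
  after byte 2 (45): sum1=103, sum2=134
  after byte 3 (3E): sum1=165, sum2=44
Checksum = sum2·256 + sum1 = 44·256 + 165 = 11429 = 0x2CA5.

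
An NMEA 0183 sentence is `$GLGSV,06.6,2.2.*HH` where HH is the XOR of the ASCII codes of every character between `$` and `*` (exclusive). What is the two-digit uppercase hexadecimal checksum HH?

57

XOR the ASCII codes of the payload characters:
  'G' = 0x47 → acc = 0x47
  'L' = 0x4C → acc = 0x0B
  'G' = 0x47 → acc = 0x4C
  'S' = 0x53 → acc = 0x1F
  'V' = 0x56 → acc = 0x49
  ',' = 0x2C → acc = 0x65
  '0' = 0x30 → acc = 0x55
  '6' = 0x36 → acc = 0x63
  '.' = 0x2E → acc = 0x4D
  '6' = 0x36 → acc = 0x7B
  ',' = 0x2C → acc = 0x57
  '2' = 0x32 → acc = 0x65
  '.' = 0x2E → acc = 0x4B
  '2' = 0x32 → acc = 0x79
  '.' = 0x2E → acc = 0x57
Checksum = 0x57.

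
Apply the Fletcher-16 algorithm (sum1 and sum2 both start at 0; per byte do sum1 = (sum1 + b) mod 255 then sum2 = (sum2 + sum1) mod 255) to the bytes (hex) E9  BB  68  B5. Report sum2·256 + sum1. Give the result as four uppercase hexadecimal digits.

61C3

Running sums (mod 255):
  after byte 0 (E9): sum1=233, sum2=233
  after byte 1 (BB): sum1=165, sum2=143
  after byte 2 (68): sum1=14, sum2=157
  after byte 3 (B5): sum1=195, sum2=97
Checksum = sum2·256 + sum1 = 97·256 + 195 = 25027 = 0x61C3.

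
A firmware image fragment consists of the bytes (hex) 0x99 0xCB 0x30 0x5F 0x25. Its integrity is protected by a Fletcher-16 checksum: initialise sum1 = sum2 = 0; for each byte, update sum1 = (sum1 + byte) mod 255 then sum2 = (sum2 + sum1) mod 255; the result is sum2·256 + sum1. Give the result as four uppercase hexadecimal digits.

Running sums (mod 255):
  after byte 0 (0x99): sum1=153, sum2=153
  after byte 1 (0xCB): sum1=101, sum2=254
  after byte 2 (0x30): sum1=149, sum2=148
  after byte 3 (0x5F): sum1=244, sum2=137
  after byte 4 (0x25): sum1=26, sum2=163
Checksum = sum2·256 + sum1 = 163·256 + 26 = 41754 = 0xA31A.

A31A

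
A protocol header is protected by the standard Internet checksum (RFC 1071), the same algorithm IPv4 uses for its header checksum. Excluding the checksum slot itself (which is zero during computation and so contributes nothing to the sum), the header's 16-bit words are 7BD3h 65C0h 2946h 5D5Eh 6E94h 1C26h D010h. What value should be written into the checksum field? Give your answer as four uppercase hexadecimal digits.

One's-complement addition (fold any carry out of bit 15 back into bit 0):
  0x7BD3 + 0x65C0 = 0x0E193
  0xE193 + 0x2946 = 0x10AD9 → wrap carry → 0x0ADA
  0x0ADA + 0x5D5E = 0x06838
  0x6838 + 0x6E94 = 0x0D6CC
  0xD6CC + 0x1C26 = 0x0F2F2
  0xF2F2 + 0xD010 = 0x1C302 → wrap carry → 0xC303
One's-complement sum = 0xC303.
Checksum = ~0xC303 & 0xFFFF = 0x3CFC.

3CFC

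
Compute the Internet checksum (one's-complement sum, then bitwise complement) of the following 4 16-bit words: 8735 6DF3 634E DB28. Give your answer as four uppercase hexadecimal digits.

CC5F

One's-complement addition (fold any carry out of bit 15 back into bit 0):
  0x8735 + 0x6DF3 = 0x0F528
  0xF528 + 0x634E = 0x15876 → wrap carry → 0x5877
  0x5877 + 0xDB28 = 0x1339F → wrap carry → 0x33A0
One's-complement sum = 0x33A0.
Checksum = ~0x33A0 & 0xFFFF = 0xCC5F.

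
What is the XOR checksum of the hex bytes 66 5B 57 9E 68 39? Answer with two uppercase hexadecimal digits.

A5

XOR the bytes together:
  start with 0x66
  0x66 ⊕ 0x5B = 0x3D
  0x3D ⊕ 0x57 = 0x6A
  0x6A ⊕ 0x9E = 0xF4
  0xF4 ⊕ 0x68 = 0x9C
  0x9C ⊕ 0x39 = 0xA5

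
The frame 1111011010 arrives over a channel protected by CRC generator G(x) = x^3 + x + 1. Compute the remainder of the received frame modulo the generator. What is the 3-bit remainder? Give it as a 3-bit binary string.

Modulo-2 division of 1111011010 by 1011:
  pos 0: 1111 XOR 1011 = 0100
  pos 1: 1000 XOR 1011 = 0011
  pos 3: 1111 XOR 1011 = 0100
  pos 4: 1000 XOR 1011 = 0011
  pos 6: 1110 XOR 1011 = 0101
Remainder = 101 (nonzero — an error is detected).

101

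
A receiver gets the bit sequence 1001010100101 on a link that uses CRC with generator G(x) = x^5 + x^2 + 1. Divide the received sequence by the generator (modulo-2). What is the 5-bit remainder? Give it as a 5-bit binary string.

00000

Modulo-2 division of 1001010100101 by 100101:
  pos 0: 100101 XOR 100101 = 000000
  pos 7: 100101 XOR 100101 = 000000
Remainder = 00000 (zero — the frame passes the CRC check).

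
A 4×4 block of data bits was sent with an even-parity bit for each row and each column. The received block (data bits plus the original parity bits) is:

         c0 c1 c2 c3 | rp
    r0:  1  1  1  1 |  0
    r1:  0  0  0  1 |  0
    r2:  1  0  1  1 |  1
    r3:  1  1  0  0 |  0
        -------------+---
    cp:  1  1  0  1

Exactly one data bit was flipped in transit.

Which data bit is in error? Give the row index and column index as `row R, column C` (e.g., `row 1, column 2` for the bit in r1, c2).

row 1, column 1

Recompute each row's even parity and compare to rp:
  r0: data parity 0, sent rp 0 → ok
  r1: data parity 1, sent rp 0 → mismatch
  r2: data parity 1, sent rp 1 → ok
  r3: data parity 0, sent rp 0 → ok
Recompute each column's even parity and compare to cp:
  c0: data parity 1, sent cp 1 → ok
  c1: data parity 0, sent cp 1 → mismatch
  c2: data parity 0, sent cp 0 → ok
  c3: data parity 1, sent cp 1 → ok
Exactly one row (r1) and one column (c1) fail → the flipped bit is at their intersection.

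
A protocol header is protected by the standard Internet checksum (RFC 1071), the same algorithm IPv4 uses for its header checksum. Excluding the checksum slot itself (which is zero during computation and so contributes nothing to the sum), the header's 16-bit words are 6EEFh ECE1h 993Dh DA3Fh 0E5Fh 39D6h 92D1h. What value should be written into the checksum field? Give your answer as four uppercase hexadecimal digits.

One's-complement addition (fold any carry out of bit 15 back into bit 0):
  0x6EEF + 0xECE1 = 0x15BD0 → wrap carry → 0x5BD1
  0x5BD1 + 0x993D = 0x0F50E
  0xF50E + 0xDA3F = 0x1CF4D → wrap carry → 0xCF4E
  0xCF4E + 0x0E5F = 0x0DDAD
  0xDDAD + 0x39D6 = 0x11783 → wrap carry → 0x1784
  0x1784 + 0x92D1 = 0x0AA55
One's-complement sum = 0xAA55.
Checksum = ~0xAA55 & 0xFFFF = 0x55AA.

55AA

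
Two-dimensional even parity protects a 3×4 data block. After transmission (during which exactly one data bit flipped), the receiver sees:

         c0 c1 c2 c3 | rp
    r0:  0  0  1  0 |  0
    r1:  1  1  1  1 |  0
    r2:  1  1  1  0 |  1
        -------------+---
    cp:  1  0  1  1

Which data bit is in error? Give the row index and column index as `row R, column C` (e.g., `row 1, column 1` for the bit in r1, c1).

row 0, column 0

Recompute each row's even parity and compare to rp:
  r0: data parity 1, sent rp 0 → mismatch
  r1: data parity 0, sent rp 0 → ok
  r2: data parity 1, sent rp 1 → ok
Recompute each column's even parity and compare to cp:
  c0: data parity 0, sent cp 1 → mismatch
  c1: data parity 0, sent cp 0 → ok
  c2: data parity 1, sent cp 1 → ok
  c3: data parity 1, sent cp 1 → ok
Exactly one row (r0) and one column (c0) fail → the flipped bit is at their intersection.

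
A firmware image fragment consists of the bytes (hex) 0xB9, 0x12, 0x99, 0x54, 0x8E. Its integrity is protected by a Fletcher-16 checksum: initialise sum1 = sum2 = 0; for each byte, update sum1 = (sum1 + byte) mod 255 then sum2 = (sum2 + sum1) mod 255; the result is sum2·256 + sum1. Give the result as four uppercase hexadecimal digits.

Running sums (mod 255):
  after byte 0 (0xB9): sum1=185, sum2=185
  after byte 1 (0x12): sum1=203, sum2=133
  after byte 2 (0x99): sum1=101, sum2=234
  after byte 3 (0x54): sum1=185, sum2=164
  after byte 4 (0x8E): sum1=72, sum2=236
Checksum = sum2·256 + sum1 = 236·256 + 72 = 60488 = 0xEC48.

EC48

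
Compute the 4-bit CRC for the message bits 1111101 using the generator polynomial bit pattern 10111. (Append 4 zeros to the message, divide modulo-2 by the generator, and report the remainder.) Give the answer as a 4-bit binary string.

Append 4 zeros: 11111010000. Divide by 10111 (XOR where the leading bit is 1):
  pos 0: 11111 XOR 10111 = 01000
  pos 1: 10000 XOR 10111 = 00111
  pos 3: 11110 XOR 10111 = 01001
  pos 4: 10010 XOR 10111 = 00101
  pos 6: 10100 XOR 10111 = 00011
Remainder (last 4 bits) = 0011. This is the CRC / FCS.

0011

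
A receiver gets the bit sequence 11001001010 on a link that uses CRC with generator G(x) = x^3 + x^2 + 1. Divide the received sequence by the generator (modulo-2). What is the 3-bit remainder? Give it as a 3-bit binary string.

000

Modulo-2 division of 11001001010 by 1101:
  pos 0: 1100 XOR 1101 = 0001
  pos 3: 1100 XOR 1101 = 0001
  pos 6: 1101 XOR 1101 = 0000
Remainder = 000 (zero — the frame passes the CRC check).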